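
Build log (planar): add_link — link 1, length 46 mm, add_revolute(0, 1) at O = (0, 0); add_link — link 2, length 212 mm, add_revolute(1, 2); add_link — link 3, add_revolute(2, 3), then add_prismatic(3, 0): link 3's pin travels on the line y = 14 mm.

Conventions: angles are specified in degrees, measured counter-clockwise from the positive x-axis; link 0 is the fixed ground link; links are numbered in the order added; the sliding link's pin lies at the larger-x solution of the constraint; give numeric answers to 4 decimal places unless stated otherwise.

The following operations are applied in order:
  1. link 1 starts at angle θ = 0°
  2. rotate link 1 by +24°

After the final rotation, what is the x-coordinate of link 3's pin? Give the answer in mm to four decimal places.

geometry: r = 46 mm, L = 212 mm, e = 14 mm; θ starts at 0°
rotate link 1 by +24°: θ ← 0° +24° = 24°
crank pin P = (r cos θ, r sin θ) = (42.023091, 18.709886)
h = r sin θ − e = 18.709886 − 14 = 4.709886
x = r cos θ + √(L² − h²) = 42.023091 + 211.947675 = 253.970766

253.9708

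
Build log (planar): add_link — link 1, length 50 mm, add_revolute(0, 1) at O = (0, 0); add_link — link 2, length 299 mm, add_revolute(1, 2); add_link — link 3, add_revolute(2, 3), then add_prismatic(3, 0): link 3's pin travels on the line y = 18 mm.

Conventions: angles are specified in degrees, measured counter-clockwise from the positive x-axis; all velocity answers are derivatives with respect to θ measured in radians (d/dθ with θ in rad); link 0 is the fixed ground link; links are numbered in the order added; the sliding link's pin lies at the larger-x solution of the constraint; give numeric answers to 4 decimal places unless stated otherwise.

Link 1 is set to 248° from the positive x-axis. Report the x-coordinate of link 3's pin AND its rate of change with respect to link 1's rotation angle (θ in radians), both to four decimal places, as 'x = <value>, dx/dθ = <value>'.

geometry: r = 50 mm, L = 299 mm, e = 18 mm
crank pin P = (r cos θ, r sin θ) = (-18.730330, -46.359193)
h = r sin θ − e = -46.359193 − 18 = -64.359193
x = r cos θ + √(L² − h²) = -18.730330 + 291.991257 = 273.260928
dx/dθ = −r sin θ − h·r cos θ/√(L² − h²) (θ in radians; h = -64.359193) = 42.230751

x = 273.2609, dx/dθ = 42.2308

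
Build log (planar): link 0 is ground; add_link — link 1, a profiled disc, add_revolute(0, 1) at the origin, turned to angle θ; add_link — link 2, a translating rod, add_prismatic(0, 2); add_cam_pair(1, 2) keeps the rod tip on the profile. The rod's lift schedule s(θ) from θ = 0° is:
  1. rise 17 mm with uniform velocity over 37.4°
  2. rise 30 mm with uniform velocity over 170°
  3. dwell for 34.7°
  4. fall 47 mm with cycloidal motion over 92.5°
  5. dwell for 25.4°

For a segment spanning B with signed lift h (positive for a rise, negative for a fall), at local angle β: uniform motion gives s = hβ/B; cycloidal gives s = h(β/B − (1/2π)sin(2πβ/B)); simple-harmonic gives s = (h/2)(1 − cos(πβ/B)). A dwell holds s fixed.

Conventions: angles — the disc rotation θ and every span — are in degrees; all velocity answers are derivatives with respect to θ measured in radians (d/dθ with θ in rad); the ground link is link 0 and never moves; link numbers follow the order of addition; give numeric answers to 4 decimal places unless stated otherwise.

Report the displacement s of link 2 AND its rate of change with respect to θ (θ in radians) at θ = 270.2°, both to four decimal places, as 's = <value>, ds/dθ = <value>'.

seg 1 [0°–37.4°] uniform, h=17: full span → s += 17 → s = 17.0000
seg 2 [37.4°–207.4°] uniform, h=30: full span → s += 30 → s = 47.0000
seg 3 [207.4°–242.1°] dwell: s stays 47.0000
seg 4 [242.1°–334.6°] cycloidal, h=-47: θ=270.2° here. β=28.1, B=92.5. -47·(0.3038 − sin(2π·0.3038)/(2π)) = -7.2206 → s = 39.7794
velocity in seg [242.1°–334.6°] (cycloidal), θ in radians: β = 28.1° = 0.4904 rad, B = 92.5° = 1.6144 rad; ds/dθ = (h/B)(1 − cos(2πβ/B)) = ((-47)/1.6144)(1 − cos(2π·0.3038)) = -38.764338 mm/rad

s = 39.7794, ds/dθ = -38.7643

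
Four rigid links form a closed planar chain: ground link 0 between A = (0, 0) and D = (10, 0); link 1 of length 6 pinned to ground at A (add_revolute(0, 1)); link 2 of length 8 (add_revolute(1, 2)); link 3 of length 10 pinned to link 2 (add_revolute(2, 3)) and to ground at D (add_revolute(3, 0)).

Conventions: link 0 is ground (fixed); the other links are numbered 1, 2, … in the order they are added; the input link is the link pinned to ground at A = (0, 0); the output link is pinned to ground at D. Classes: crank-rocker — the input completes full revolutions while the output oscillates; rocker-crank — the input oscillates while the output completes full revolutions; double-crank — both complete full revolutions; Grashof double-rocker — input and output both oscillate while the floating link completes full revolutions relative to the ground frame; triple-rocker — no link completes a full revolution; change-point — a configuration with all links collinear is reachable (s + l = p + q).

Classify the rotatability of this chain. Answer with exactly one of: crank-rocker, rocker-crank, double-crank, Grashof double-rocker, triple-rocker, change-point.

lengths: ground=10, input=6, coupler=8, output=10
sorted: s=6 (shortest), l=10 (longest), p+q=18
s + l = 16 vs p + q = 18
s + l < p + q (Grashof) with shortest = input link → crank-rocker

crank-rocker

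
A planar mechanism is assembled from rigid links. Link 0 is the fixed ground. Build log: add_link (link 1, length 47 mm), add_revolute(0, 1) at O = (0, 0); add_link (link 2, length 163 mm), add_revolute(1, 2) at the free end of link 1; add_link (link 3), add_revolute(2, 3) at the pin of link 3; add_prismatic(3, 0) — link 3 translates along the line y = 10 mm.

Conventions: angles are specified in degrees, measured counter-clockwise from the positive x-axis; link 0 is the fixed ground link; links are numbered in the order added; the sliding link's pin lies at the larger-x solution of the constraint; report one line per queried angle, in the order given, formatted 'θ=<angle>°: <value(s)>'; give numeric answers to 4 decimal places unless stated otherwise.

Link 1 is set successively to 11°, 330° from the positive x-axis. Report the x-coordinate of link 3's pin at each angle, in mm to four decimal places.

geometry: r = 47 mm, L = 163 mm, e = 10 mm
θ=11°: crank pin P = (r cos θ, r sin θ) = (46.136478, 8.968023)
θ=11°: h = r sin θ − e = 8.968023 − 10 = -1.031977
θ=11°: x = r cos θ + √(L² − h²) = 46.136478 + 162.996733 = 209.133211
θ=330°: crank pin P = (r cos θ, r sin θ) = (40.703194, -23.500000)
θ=330°: h = r sin θ − e = -23.500000 − 10 = -33.500000
θ=330°: x = r cos θ + √(L² − h²) = 40.703194 + 159.520375 = 200.223569

θ=11°: 209.1332
θ=330°: 200.2236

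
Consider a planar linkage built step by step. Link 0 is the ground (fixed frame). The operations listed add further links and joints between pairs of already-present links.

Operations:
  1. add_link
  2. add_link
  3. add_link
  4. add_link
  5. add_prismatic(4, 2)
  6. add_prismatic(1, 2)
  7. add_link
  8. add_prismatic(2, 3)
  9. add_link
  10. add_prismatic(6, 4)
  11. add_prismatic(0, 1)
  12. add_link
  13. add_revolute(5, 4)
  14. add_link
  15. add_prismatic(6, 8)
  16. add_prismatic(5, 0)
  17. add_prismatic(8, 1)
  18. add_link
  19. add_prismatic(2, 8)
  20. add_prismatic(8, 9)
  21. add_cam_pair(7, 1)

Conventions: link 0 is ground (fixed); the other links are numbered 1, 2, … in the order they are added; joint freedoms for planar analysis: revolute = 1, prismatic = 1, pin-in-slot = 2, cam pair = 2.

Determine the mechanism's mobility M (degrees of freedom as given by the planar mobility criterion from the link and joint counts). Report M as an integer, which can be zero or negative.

link 0 = ground. State L|J1|J2 = 1|0|0
+link1  2|0|0
+link2  3|0|0
+link3  4|0|0
+link4  5|0|0
P(4,2) f=1→J1  5|1|0
P(1,2) f=1→J1  5|2|0
+link5  6|2|0
P(2,3) f=1→J1  6|3|0
+link6  7|3|0
P(6,4) f=1→J1  7|4|0
P(0,1) f=1→J1  7|5|0
+link7  8|5|0
R(5,4) f=1→J1  8|6|0
+link8  9|6|0
P(6,8) f=1→J1  9|7|0
P(5,0) f=1→J1  9|8|0
P(8,1) f=1→J1  9|9|0
+link9  10|9|0
P(2,8) f=1→J1  10|10|0
P(8,9) f=1→J1  10|11|0
C(7,1) f=2→J2  10|11|1
M = 3(10−1)−2·11−1 = 27−22−1 = 4

M = 4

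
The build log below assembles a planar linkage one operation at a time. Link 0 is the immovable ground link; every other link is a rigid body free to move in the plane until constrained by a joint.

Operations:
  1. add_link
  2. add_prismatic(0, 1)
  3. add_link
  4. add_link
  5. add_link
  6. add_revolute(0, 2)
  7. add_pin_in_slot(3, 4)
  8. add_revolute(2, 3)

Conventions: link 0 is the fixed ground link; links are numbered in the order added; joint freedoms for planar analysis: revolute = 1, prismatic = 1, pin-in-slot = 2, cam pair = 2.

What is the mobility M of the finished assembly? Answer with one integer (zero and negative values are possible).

ground; <1,0,0>
#1 <2,0,0>
P:0↔1 J1 <2,1,0>
#2 <3,1,0>
#3 <4,1,0>
#4 <5,1,0>
R:0↔2 J1 <5,2,0>
PS:3↔4 J2 <5,2,1>
R:2↔3 J1 <5,3,1>
3×4 − 2×3 − 1×1 = 5

M = 5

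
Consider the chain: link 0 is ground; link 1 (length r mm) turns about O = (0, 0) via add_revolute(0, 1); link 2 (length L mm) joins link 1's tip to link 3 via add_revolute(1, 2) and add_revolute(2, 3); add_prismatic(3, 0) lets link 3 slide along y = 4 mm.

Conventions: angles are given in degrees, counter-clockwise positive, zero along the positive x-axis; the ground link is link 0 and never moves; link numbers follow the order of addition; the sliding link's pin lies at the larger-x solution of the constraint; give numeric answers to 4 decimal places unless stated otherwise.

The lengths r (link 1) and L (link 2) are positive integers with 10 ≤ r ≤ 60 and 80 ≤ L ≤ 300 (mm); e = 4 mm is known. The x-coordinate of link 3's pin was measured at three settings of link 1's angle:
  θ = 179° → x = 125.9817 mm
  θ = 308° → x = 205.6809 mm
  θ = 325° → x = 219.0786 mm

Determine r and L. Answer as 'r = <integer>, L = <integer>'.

constraint per measurement: (x − r cos θ)² + (r sin θ − e)² = L²
subtracting the θ₁ and θ₂ equations cancels the r² and L² terms:
r = (x₁² − x₂²) / (2[(x₁cos θ₁ + e sin θ₁) − (x₂cos θ₂ + e sin θ₂)]) = 52.9999 → r = 53
L² = (x₁ − r cos θ₁)² + (r sin θ₁ − e)² = 32041.0152 → L = 179.0000 → L = 179
check at θ₃=325°: x = 219.0786 (printed 219.0786) ✓

r = 53, L = 179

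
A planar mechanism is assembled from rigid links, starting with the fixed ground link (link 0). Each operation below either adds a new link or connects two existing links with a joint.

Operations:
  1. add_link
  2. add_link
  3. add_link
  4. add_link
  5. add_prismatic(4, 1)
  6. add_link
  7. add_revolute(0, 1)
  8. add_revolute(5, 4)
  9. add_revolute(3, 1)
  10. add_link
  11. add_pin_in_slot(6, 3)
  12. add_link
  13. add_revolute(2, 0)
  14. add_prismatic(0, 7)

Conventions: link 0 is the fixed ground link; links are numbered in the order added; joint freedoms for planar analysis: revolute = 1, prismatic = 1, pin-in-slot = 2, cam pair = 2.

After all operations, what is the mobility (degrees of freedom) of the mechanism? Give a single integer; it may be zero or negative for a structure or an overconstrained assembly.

ground; <1,0,0>
#1 <2,0,0>
#2 <3,0,0>
#3 <4,0,0>
#4 <5,0,0>
P:4↔1 J1 <5,1,0>
#5 <6,1,0>
R:0↔1 J1 <6,2,0>
R:5↔4 J1 <6,3,0>
R:3↔1 J1 <6,4,0>
#6 <7,4,0>
PS:6↔3 J2 <7,4,1>
#7 <8,4,1>
R:2↔0 J1 <8,5,1>
P:0↔7 J1 <8,6,1>
3×7 − 2×6 − 1×1 = 8

M = 8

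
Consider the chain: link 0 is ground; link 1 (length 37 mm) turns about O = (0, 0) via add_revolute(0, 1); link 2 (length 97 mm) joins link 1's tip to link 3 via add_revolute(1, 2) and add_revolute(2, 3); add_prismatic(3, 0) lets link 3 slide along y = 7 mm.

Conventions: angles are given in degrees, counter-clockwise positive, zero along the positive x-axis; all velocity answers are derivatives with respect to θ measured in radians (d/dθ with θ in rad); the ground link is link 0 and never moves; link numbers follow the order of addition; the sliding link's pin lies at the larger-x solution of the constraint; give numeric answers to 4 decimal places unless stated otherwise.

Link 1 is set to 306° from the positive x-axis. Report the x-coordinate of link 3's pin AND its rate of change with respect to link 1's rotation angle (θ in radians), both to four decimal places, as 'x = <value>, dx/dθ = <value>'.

geometry: r = 37 mm, L = 97 mm, e = 7 mm
crank pin P = (r cos θ, r sin θ) = (21.748054, -29.933629)
h = r sin θ − e = -29.933629 − 7 = -36.933629
x = r cos θ + √(L² − h²) = 21.748054 + 89.693406 = 111.441460
dx/dθ = −r sin θ − h·r cos θ/√(L² − h²) (θ in radians; h = -36.933629) = 38.888965

x = 111.4415, dx/dθ = 38.8890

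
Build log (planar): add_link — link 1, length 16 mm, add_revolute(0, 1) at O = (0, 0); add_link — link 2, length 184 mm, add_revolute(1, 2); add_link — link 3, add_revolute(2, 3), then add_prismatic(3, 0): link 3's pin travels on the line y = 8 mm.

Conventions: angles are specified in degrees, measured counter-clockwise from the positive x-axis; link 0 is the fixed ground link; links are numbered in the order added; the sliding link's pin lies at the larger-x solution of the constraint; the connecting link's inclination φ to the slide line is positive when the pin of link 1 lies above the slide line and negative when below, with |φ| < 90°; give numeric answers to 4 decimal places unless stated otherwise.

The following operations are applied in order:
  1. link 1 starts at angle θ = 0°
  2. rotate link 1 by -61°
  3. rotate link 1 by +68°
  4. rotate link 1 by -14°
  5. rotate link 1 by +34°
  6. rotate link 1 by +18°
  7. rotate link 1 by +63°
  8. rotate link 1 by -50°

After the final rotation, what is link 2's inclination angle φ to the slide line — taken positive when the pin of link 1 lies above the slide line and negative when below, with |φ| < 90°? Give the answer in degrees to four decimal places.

geometry: r = 16 mm, L = 184 mm, e = 8 mm; θ starts at 0°
rotate link 1 by -61°: θ ← 0° -61° = -61°
rotate link 1 by +68°: θ ← -61° +68° = 7°
rotate link 1 by -14°: θ ← 7° -14° = -7°
rotate link 1 by +34°: θ ← -7° +34° = 27°
rotate link 1 by +18°: θ ← 27° +18° = 45°
rotate link 1 by +63°: θ ← 45° +63° = 108°
rotate link 1 by -50°: θ ← 108° -50° = 58°
h = r sin θ − e = 13.568770 − 8 = 5.568770
sin φ = h / L = 5.568770 / 184 = 0.03026505
φ = arcsin(0.03026505) = 1.734325°

1.7343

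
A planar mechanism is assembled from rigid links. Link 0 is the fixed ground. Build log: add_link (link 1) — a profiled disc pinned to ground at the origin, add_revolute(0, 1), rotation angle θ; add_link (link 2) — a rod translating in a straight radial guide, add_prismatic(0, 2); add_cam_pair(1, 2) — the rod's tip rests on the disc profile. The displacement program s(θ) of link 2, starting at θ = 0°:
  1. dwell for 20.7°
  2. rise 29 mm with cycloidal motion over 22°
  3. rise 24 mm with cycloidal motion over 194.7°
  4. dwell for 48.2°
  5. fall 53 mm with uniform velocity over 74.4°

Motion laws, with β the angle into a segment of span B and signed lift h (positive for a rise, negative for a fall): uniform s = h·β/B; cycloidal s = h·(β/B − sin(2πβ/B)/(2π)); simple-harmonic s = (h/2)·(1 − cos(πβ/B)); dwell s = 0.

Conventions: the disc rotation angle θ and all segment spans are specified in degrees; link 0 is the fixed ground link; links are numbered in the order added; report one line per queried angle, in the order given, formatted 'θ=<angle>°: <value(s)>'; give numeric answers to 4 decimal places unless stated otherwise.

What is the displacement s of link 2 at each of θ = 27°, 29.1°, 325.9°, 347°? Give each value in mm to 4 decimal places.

seg 1 [0°–20.7°] dwell: s stays 0.0000
seg 2 [20.7°–42.7°] cycloidal, h=29: θ=27° here. β=6.3, B=22. 29·(0.2864 − sin(2π·0.2864)/(2π)) = 3.8090 → s = 3.8090
seg 2 [20.7°–42.7°] cycloidal, h=29: θ=29.1° here. β=8.4, B=22. 29·(0.3818 − sin(2π·0.3818)/(2π)) = 7.9518 → s = 7.9518
seg 2 [20.7°–42.7°] cycloidal, h=29: full span → s += 29 → s = 29.0000
seg 3 [42.7°–237.4°] cycloidal, h=24: full span → s += 24 → s = 53.0000
seg 4 [237.4°–285.6°] dwell: s stays 53.0000
seg 5 [285.6°–360°] uniform, h=-53: θ=325.9° here. β=40.3, B=74.4. -53·40.3/74.4 = -28.7083 → s = 24.2917
seg 5 [285.6°–360°] uniform, h=-53: θ=347° here. β=61.4, B=74.4. -53·61.4/74.4 = -43.7392 → s = 9.2608

θ=27°: 3.8090
θ=29.1°: 7.9518
θ=325.9°: 24.2917
θ=347°: 9.2608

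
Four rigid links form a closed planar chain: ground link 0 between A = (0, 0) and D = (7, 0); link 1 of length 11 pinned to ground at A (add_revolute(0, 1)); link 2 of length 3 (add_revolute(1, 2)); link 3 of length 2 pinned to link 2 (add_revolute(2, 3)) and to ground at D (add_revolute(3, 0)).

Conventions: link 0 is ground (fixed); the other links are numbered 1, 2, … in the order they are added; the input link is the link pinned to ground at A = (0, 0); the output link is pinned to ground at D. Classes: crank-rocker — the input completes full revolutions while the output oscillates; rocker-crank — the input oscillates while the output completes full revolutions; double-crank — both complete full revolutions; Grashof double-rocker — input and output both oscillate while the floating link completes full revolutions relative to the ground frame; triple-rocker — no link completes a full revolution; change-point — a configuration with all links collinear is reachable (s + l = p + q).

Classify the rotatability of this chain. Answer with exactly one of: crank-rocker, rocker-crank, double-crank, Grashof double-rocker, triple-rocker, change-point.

lengths: ground=7, input=11, coupler=3, output=2
sorted: s=2 (shortest), l=11 (longest), p+q=10
s + l = 13 vs p + q = 10
s + l > p + q → non-Grashof → no link fully rotates → triple-rocker

triple-rocker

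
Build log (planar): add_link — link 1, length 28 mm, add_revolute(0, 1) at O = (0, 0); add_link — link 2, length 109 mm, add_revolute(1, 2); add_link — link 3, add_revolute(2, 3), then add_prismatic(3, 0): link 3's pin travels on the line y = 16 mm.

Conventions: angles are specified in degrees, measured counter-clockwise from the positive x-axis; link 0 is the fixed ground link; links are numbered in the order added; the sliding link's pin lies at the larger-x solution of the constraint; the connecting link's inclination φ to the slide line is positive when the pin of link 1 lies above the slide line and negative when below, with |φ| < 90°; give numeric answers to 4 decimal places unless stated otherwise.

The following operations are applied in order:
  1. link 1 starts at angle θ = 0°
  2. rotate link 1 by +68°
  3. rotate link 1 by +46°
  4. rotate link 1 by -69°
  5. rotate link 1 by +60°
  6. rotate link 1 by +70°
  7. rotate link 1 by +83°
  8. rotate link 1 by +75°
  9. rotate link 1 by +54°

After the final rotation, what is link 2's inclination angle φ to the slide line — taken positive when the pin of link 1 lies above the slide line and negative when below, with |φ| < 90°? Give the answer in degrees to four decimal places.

geometry: r = 28 mm, L = 109 mm, e = 16 mm; θ starts at 0°
rotate link 1 by +68°: θ ← 0° +68° = 68°
rotate link 1 by +46°: θ ← 68° +46° = 114°
rotate link 1 by -69°: θ ← 114° -69° = 45°
rotate link 1 by +60°: θ ← 45° +60° = 105°
rotate link 1 by +70°: θ ← 105° +70° = 175°
rotate link 1 by +83°: θ ← 175° +83° = 258°
rotate link 1 by +75°: θ ← 258° +75° = 333°
rotate link 1 by +54°: θ ← 333° +54° = 387°
h = r sin θ − e = 12.711734 − 16 = -3.288266
sin φ = h / L = -3.288266 / 109 = -0.03016758
φ = arcsin(-0.03016758) = -1.728737°

-1.7287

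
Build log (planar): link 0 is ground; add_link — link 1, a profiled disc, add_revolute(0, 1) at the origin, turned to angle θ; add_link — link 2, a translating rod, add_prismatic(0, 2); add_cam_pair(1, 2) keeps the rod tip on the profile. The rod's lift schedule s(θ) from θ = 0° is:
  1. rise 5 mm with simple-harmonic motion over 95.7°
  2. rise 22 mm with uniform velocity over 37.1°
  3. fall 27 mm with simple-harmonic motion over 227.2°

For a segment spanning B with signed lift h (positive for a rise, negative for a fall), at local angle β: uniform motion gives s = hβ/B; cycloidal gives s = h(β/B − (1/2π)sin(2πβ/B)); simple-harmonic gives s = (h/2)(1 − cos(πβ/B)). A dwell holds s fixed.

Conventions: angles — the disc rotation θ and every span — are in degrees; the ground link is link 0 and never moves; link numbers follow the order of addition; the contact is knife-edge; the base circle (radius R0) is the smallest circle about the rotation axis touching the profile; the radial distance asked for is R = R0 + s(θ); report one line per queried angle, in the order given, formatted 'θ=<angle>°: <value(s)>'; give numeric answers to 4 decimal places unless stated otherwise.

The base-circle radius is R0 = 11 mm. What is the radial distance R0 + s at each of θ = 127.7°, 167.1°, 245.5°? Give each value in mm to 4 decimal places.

seg 1 [0°–95.7°] simple-harmonic, h=5: full span → s += 5 → s = 5.0000
seg 2 [95.7°–132.8°] uniform, h=22: θ=127.7° here. β=32, B=37.1. 22·32/37.1 = 18.9757 → s = 23.9757
seg 2 [95.7°–132.8°] uniform, h=22: full span → s += 22 → s = 27.0000
seg 3 [132.8°–360°] simple-harmonic, h=-27: θ=167.1° here. β=34.3, B=227.2. -27/2·(1 − cos(π·0.1510)) = -1.4901 → s = 25.5099
seg 3 [132.8°–360°] simple-harmonic, h=-27: θ=245.5° here. β=112.7, B=227.2. -27/2·(1 − cos(π·0.4960)) = -13.3320 → s = 13.6680
θ=127.7°: R = R0 + s = 11 + 23.9757 = 34.9757
θ=167.1°: R = R0 + s = 11 + 25.5099 = 36.5099
θ=245.5°: R = R0 + s = 11 + 13.6680 = 24.6680

θ=127.7°: 34.9757
θ=167.1°: 36.5099
θ=245.5°: 24.6680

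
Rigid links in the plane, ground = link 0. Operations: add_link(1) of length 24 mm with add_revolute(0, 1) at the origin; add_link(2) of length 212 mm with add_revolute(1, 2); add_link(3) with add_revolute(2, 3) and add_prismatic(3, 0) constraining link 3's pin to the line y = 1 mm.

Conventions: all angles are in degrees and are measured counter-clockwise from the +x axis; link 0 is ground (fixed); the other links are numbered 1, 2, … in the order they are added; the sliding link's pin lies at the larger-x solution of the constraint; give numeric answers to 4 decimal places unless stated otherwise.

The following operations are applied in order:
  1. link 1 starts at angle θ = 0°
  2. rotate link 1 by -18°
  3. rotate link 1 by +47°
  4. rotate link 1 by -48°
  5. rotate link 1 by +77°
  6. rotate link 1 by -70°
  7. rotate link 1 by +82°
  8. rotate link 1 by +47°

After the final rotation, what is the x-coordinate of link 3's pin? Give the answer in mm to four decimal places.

geometry: r = 24 mm, L = 212 mm, e = 1 mm; θ starts at 0°
rotate link 1 by -18°: θ ← 0° -18° = -18°
rotate link 1 by +47°: θ ← -18° +47° = 29°
rotate link 1 by -48°: θ ← 29° -48° = -19°
rotate link 1 by +77°: θ ← -19° +77° = 58°
rotate link 1 by -70°: θ ← 58° -70° = -12°
rotate link 1 by +82°: θ ← -12° +82° = 70°
rotate link 1 by +47°: θ ← 70° +47° = 117°
crank pin P = (r cos θ, r sin θ) = (-10.895772, 21.384157)
h = r sin θ − e = 21.384157 − 1 = 20.384157
x = r cos θ + √(L² − h²) = -10.895772 + 211.017739 = 200.121967

200.1220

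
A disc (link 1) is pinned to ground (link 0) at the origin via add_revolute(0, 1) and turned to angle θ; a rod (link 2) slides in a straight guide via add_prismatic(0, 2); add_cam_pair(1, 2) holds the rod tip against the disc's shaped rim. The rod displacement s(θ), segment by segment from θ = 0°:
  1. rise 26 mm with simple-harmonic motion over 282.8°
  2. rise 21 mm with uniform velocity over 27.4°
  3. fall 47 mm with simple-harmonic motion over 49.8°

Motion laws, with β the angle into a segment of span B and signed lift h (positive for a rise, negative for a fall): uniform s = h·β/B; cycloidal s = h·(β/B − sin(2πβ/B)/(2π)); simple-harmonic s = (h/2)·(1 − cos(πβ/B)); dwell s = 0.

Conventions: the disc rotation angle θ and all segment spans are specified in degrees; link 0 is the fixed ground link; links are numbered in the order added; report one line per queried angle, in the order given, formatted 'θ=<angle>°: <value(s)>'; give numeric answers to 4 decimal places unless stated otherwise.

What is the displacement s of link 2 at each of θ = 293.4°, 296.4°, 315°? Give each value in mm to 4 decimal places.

segment 1 (0° to 282.8°, simple-harmonic, h = 26) is passed completely: s = 0.0000 + (26) = 26.0000
θ = 293.4° falls in segment 2 (282.8° to 310.2°, uniform, h = 21): β = 293.4 − 282.8 = 10.6°, B = 27.4°; Δs = 21·10.6/27.4 = 8.1241; s = 26.0000 + 8.1241 = 34.1241
θ = 296.4° falls in segment 2 (282.8° to 310.2°, uniform, h = 21): β = 296.4 − 282.8 = 13.6°, B = 27.4°; Δs = 21·13.6/27.4 = 10.4234; s = 26.0000 + 10.4234 = 36.4234
segment 2 (282.8° to 310.2°, uniform, h = 21) is passed completely: s = 26.0000 + (21) = 47.0000
θ = 315° falls in segment 3 (310.2° to 360°, simple-harmonic, h = -47): β = 315 − 310.2 = 4.8°, B = 49.8°; Δs = -47/2·(1 − cos(π·0.0964)) = -1.0692; s = 47.0000 − 1.0692 = 45.9308

θ=293.4°: 34.1241
θ=296.4°: 36.4234
θ=315°: 45.9308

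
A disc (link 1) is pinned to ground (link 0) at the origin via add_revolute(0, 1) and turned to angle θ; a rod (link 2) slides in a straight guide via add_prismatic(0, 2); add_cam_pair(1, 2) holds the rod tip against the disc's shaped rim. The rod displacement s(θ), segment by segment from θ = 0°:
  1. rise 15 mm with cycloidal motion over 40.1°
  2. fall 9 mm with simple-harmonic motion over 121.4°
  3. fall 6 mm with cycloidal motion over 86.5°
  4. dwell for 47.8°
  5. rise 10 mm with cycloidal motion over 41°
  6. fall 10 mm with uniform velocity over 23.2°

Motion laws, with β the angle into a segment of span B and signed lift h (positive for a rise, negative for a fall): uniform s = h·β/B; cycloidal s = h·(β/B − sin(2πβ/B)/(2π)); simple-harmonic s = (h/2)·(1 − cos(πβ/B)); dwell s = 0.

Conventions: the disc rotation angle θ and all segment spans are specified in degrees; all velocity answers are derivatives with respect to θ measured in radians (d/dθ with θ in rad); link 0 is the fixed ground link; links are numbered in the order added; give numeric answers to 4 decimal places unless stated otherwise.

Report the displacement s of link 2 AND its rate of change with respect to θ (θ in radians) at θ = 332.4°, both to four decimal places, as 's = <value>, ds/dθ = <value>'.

segment 1 (0° to 40.1°, cycloidal, h = 15) is passed completely: s = 0.0000 + (15) = 15.0000
segment 2 (40.1° to 161.5°, simple-harmonic, h = -9) is passed completely: s = 15.0000 + (-9) = 6.0000
segment 3 (161.5° to 248°, cycloidal, h = -6) is passed completely: s = 6.0000 + (-6) = 0.0000
segment 4 (248° to 295.8°, dwell): s unchanged at 0.0000
θ = 332.4° falls in segment 5 (295.8° to 336.8°, cycloidal, h = 10): β = 332.4 − 295.8 = 36.6°, B = 41°; Δs = 10·(0.8927 − sin(2π·0.8927)/(2π)) = 9.9205; s = 0.0000 + 9.9205 = 9.9205
velocity in seg [295.8°–336.8°] (cycloidal), θ in radians: β = 36.6° = 0.6388 rad, B = 41° = 0.7156 rad; ds/dθ = (h/B)(1 − cos(2πβ/B)) = (10/0.7156)(1 − cos(2π·0.8927)) = 3.058358 mm/rad

s = 9.9205, ds/dθ = 3.0584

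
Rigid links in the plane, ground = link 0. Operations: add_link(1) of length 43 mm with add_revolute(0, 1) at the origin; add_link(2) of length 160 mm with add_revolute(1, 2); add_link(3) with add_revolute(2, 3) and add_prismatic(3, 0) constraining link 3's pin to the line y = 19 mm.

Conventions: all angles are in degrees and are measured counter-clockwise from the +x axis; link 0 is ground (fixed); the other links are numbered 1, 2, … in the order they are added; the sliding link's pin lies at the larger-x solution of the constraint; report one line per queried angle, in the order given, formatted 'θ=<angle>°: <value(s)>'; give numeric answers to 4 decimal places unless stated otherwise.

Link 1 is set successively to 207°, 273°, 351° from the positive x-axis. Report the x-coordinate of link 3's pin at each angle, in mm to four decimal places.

geometry: r = 43 mm, L = 160 mm, e = 19 mm
θ=207°: crank pin P = (r cos θ, r sin θ) = (-38.313281, -19.521591)
θ=207°: h = r sin θ − e = -19.521591 − 19 = -38.521591
θ=207°: x = r cos θ + √(L² − h²) = -38.313281 + 155.293551 = 116.980270
θ=273°: crank pin P = (r cos θ, r sin θ) = (2.250446, -42.941070)
θ=273°: h = r sin θ − e = -42.941070 − 19 = -61.941070
θ=273°: x = r cos θ + √(L² − h²) = 2.250446 + 147.523909 = 149.774356
θ=351°: crank pin P = (r cos θ, r sin θ) = (42.470599, -6.726682)
θ=351°: h = r sin θ − e = -6.726682 − 19 = -25.726682
θ=351°: x = r cos θ + √(L² − h²) = 42.470599 + 157.918136 = 200.388735

θ=207°: 116.9803
θ=273°: 149.7744
θ=351°: 200.3887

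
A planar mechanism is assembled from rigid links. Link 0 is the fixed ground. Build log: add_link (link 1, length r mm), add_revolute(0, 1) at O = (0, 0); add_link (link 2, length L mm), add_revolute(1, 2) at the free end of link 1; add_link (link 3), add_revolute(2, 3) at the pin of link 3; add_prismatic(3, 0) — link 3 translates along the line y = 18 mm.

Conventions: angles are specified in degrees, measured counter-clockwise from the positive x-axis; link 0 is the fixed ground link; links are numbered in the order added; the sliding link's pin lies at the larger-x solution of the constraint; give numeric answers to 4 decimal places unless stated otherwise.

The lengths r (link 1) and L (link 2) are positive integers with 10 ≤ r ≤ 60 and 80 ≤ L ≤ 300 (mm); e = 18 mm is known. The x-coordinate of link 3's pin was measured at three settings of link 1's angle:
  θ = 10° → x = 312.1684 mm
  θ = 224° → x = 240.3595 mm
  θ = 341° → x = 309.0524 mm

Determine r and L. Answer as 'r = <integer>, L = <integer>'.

constraint per measurement: (x − r cos θ)² + (r sin θ − e)² = L²
subtracting the θ₁ and θ₂ equations cancels the r² and L² terms:
r = (x₁² − x₂²) / (2[(x₁cos θ₁ + e sin θ₁) − (x₂cos θ₂ + e sin θ₂)]) = 40.0000 → r = 40
L² = (x₁ − r cos θ₁)² + (r sin θ₁ − e)² = 74528.9877 → L = 273.0000 → L = 273
check at θ₃=341°: x = 309.0524 (printed 309.0524) ✓

r = 40, L = 273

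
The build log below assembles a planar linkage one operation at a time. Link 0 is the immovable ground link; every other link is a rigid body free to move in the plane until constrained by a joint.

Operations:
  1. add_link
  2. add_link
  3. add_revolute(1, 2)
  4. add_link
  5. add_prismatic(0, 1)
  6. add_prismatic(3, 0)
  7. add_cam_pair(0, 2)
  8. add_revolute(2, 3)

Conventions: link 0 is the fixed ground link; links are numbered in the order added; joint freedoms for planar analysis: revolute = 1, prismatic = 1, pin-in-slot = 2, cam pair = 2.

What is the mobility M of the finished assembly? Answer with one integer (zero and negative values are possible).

link 0 = ground. State L|J1|J2 = 1|0|0
+link1  2|0|0
+link2  3|0|0
R(1,2) f=1→J1  3|1|0
+link3  4|1|0
P(0,1) f=1→J1  4|2|0
P(3,0) f=1→J1  4|3|0
C(0,2) f=2→J2  4|3|1
R(2,3) f=1→J1  4|4|1
M = 3(4−1)−2·4−1 = 9−8−1 = 0

M = 0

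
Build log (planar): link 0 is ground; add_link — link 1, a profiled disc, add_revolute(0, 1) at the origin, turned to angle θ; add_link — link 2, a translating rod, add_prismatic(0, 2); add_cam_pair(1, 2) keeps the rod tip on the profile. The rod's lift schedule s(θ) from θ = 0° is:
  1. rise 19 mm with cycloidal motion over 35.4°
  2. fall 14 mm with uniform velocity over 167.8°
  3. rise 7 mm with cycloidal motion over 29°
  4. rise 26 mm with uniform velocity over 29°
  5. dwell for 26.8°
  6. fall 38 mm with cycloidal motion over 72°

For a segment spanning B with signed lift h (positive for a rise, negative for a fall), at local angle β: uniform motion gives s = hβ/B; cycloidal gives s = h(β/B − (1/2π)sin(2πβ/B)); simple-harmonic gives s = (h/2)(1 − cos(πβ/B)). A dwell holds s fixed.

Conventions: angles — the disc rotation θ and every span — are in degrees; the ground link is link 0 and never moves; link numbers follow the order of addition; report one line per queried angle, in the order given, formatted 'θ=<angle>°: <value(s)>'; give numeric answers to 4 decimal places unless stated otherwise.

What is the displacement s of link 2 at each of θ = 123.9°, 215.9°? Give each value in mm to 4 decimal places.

seg 1 [0°–35.4°] cycloidal, h=19: full span → s += 19 → s = 19.0000
seg 2 [35.4°–203.2°] uniform, h=-14: θ=123.9° here. β=88.5, B=167.8. -14·88.5/167.8 = -7.3838 → s = 11.6162
seg 2 [35.4°–203.2°] uniform, h=-14: full span → s += -14 → s = 5.0000
seg 3 [203.2°–232.2°] cycloidal, h=7: θ=215.9° here. β=12.7, B=29. 7·(0.4379 − sin(2π·0.4379)/(2π)) = 2.6420 → s = 7.6420

θ=123.9°: 11.6162
θ=215.9°: 7.6420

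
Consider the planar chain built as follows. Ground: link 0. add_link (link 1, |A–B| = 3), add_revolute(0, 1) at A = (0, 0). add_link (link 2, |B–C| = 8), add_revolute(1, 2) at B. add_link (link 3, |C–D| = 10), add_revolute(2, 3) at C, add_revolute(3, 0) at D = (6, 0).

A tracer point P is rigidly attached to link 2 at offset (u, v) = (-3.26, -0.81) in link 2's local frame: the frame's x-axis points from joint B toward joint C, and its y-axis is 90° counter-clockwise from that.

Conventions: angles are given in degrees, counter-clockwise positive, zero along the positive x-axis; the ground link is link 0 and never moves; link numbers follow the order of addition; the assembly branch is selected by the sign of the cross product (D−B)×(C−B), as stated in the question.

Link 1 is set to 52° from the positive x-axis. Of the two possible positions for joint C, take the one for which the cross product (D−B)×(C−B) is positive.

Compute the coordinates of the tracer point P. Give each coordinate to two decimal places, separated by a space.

A=(0,0), D=(6.00,0)
B = A + 3.00·(cos52°, sin52°) = (1.8470, 2.3640)
|BD| = 4.7787
circle(B,8.00) ∩ circle(D,10.00): a=-1.3773, h=7.8805
  candidates: C₊=(4.5485,9.8941) cross=37.659; C₋=(-3.2485,-3.8033) cross=-37.659
  branch + wants cross > 0 → take C=(4.5485,9.8941) (cross=37.659)
ex = (C−B)/|BC| = (0.3377,0.9413); ey = (-0.9413,0.3377)
P = B + -3.26·ex + -0.81·ey = (1.5085,-0.9780)

1.51 -0.98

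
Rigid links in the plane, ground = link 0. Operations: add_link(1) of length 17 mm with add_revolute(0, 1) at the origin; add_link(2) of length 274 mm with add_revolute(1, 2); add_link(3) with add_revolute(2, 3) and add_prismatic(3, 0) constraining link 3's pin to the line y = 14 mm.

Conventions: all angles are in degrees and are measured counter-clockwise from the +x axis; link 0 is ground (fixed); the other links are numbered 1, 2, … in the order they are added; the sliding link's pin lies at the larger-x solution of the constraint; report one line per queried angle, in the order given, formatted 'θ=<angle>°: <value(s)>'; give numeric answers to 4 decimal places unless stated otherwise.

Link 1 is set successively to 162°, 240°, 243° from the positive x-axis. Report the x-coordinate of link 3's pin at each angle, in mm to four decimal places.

geometry: r = 17 mm, L = 274 mm, e = 14 mm
θ=162°: crank pin P = (r cos θ, r sin θ) = (-16.167961, 5.253289)
θ=162°: h = r sin θ − e = 5.253289 − 14 = -8.746711
θ=162°: x = r cos θ + √(L² − h²) = -16.167961 + 273.860357 = 257.692396
θ=240°: crank pin P = (r cos θ, r sin θ) = (-8.500000, -14.722432)
θ=240°: h = r sin θ − e = -14.722432 − 14 = -28.722432
θ=240°: x = r cos θ + √(L² − h²) = -8.500000 + 272.490407 = 263.990407
θ=243°: crank pin P = (r cos θ, r sin θ) = (-7.717838, -15.147111)
θ=243°: h = r sin θ − e = -15.147111 − 14 = -29.147111
θ=243°: x = r cos θ + √(L² − h²) = -7.717838 + 272.445308 = 264.727470

θ=162°: 257.6924
θ=240°: 263.9904
θ=243°: 264.7275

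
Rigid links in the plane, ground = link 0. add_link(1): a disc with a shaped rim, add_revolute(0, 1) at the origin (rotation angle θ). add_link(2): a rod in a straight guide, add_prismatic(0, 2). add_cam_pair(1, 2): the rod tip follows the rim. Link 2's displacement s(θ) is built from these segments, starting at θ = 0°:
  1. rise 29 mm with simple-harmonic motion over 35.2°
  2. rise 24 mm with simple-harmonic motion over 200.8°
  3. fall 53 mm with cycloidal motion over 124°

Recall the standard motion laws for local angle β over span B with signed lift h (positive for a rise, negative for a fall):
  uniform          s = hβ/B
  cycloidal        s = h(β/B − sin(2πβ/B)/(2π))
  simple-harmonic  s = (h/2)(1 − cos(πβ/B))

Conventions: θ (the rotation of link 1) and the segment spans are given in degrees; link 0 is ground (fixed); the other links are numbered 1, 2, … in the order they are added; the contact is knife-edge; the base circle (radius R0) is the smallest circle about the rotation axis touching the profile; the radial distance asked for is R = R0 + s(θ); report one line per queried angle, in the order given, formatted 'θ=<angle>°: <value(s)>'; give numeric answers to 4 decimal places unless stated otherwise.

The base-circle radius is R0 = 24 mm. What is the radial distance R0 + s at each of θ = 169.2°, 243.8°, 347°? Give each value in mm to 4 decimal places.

segment 1 (0° to 35.2°, simple-harmonic, h = 29) is passed completely: s = 0.0000 + (29) = 29.0000
θ = 169.2° falls in segment 2 (35.2° to 236°, simple-harmonic, h = 24): β = 169.2 − 35.2 = 134°, B = 200.8°; Δs = 24/2·(1 − cos(π·0.6673)) = 18.0217; s = 29.0000 + 18.0217 = 47.0217
segment 2 (35.2° to 236°, simple-harmonic, h = 24) is passed completely: s = 29.0000 + (24) = 53.0000
θ = 243.8° falls in segment 3 (236° to 360°, cycloidal, h = -53): β = 243.8 − 236 = 7.8°, B = 124°; Δs = -53·(0.0629 − sin(2π·0.0629)/(2π)) = -0.0861; s = 53.0000 − 0.0861 = 52.9139
θ = 347° falls in segment 3 (236° to 360°, cycloidal, h = -53): β = 347 − 236 = 111°, B = 124°; Δs = -53·(0.8952 − sin(2π·0.8952)/(2π)) = -52.6068; s = 53.0000 − 52.6068 = 0.3932
θ=169.2°: R = R0 + s = 24 + 47.0217 = 71.0217
θ=243.8°: R = R0 + s = 24 + 52.9139 = 76.9139
θ=347°: R = R0 + s = 24 + 0.3932 = 24.3932

θ=169.2°: 71.0217
θ=243.8°: 76.9139
θ=347°: 24.3932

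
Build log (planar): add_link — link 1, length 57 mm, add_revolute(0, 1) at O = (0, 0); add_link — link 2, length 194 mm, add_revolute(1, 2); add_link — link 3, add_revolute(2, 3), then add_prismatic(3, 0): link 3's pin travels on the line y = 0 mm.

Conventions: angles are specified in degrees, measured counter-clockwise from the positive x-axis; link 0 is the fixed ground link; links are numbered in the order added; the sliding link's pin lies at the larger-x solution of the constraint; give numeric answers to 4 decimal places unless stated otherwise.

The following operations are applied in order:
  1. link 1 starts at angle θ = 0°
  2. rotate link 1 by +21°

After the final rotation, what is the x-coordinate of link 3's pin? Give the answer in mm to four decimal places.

geometry: r = 57 mm, L = 194 mm, e = 0 mm; θ starts at 0°
rotate link 1 by +21°: θ ← 0° +21° = 21°
crank pin P = (r cos θ, r sin θ) = (53.214084, 20.426973)
h = r sin θ − e = 20.426973 − 0 = 20.426973
x = r cos θ + √(L² − h²) = 53.214084 + 192.921587 = 246.135671

246.1357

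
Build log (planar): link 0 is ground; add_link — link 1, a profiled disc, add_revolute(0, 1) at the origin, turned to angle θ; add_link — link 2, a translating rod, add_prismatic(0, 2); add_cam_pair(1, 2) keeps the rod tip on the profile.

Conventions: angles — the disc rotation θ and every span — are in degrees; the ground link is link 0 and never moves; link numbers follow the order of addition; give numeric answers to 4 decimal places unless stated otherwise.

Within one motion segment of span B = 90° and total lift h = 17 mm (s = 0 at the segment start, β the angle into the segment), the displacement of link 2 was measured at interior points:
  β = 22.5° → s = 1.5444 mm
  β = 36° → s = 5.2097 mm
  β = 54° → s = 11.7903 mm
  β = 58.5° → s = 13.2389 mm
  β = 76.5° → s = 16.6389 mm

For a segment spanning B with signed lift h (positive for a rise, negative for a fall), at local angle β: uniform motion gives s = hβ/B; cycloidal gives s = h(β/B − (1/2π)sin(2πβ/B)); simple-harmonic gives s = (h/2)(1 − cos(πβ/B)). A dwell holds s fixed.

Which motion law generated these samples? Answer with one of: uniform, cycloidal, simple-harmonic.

candidates at β/B = r: uniform s = h·r (linear in β); cycloidal s = h·(r − sin(2πr)/(2π)); simple-harmonic s = (h/2)(1 − cos(πr))
β=22.5°: printed 1.5444 | uniform 4.2500, cycloidal 1.5444, simple-harmonic 2.4896
β=36°: printed 5.2097 | uniform 6.8000, cycloidal 5.2097, simple-harmonic 5.8734
β=54°: printed 11.7903 | uniform 10.2000, cycloidal 11.7903, simple-harmonic 11.1266
β=58.5°: printed 13.2389 | uniform 11.0500, cycloidal 13.2389, simple-harmonic 12.3589
β=76.5°: printed 16.6389 | uniform 14.4500, cycloidal 16.6389, simple-harmonic 16.0736
only one law matches every sample → cycloidal

cycloidal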